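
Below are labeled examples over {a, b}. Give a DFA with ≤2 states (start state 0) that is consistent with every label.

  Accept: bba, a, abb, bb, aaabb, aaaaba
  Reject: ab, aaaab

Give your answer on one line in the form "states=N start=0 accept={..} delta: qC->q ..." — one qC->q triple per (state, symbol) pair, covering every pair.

states=2 start=0 accept={0} delta: 0a->0 0b->1 1a->0 1b->0

Fold the examples into a partial DFA from state 0: repeatedly fix the first undefined (state, symbol) met by the shortest-then-alphabetical prefix, trying targets in increasing order and rejecting any under which an Accept and a Reject string meet in one state with the same remainder; add a state when all current targets are rejected. Accepting states are where Accept strings end.
a: 0a undefined. 0a->0: ok.
b: 0b undefined. 0b->0: no, bba/ab meet in 0. Open state 1: 0b->1.
bb: 1b undefined. 1b->0: ok.
aaaaba: 1a undefined. 1a->0: ok.
All examples now run through 2 states with every (state, symbol) defined. Accept strings end in {0}, Reject strings end in {1}; accept={0}.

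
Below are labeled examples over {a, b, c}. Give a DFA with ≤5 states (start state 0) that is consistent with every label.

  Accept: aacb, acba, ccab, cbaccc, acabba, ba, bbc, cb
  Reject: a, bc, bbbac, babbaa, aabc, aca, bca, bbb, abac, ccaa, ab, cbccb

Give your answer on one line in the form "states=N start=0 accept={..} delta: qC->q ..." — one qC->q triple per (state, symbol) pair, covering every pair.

states=4 start=0 accept={2,3} delta: 0a->0 0b->1 0c->2 1a->2 1b->0 1c->0 2a->1 2b->3 2c->1 3a->2 3b->0 3c->1

Grow the machine one transition at a time. Run the examples from 0; the earliest place one falls off (shortest prefix, ties alphabetical) gets sent to the lowest-numbered state that keeps every Accept/Reject pair distinguishable — a pair clashes when both reach the same state with identical unread suffix — and to a fresh state only if none does.
a: 0a undefined. 0a->0: ok.
b: 0b undefined. 0b->0: no, ba/a meet in 0. Open state 1: 0b->1.
c: 0c undefined. 0c->0: no, aacb/ab meet in 1. 0c->1: no, ba/aca meet in 1 with "a" left. Open state 2: 0c->2.
ba: 1a undefined. 1a->0: no, ba/a meet in 0. 1a->1: no, ba/ab meet in 1. 1a->2: ok.
bb: 1b undefined. 1b->0: ok.
bc: 1c undefined. 1c->0: ok.
cb: 2b undefined. 2b->0: no, aacb/a meet in 0. 2b->1: no, aacb/bbb meet in 1. 2b->2: no, acba/aca meet in 2 with "a" left. Open state 3: 2b->3.
cc: 2c undefined. 2c->0: no, ccab/bbb meet in 1. 2c->1: ok.
aca: 2a undefined. 2a->0: no, acabba/a meet in 0. 2a->1: ok.
cba: 3a undefined. 3a->0: no, acba/a meet in 0. 3a->1: no, acba/bbbac meet in 1. 3a->2: ok.
cbc: 3c undefined. 3c->0: no, aacb/cbccb meet in 3. 3c->1: ok.
babb: 3b undefined. 3b->0: ok.
All examples now run through 4 states with every (state, symbol) defined. Accept strings end in {2,3}, Reject strings end in {0,1}; accept={2,3}.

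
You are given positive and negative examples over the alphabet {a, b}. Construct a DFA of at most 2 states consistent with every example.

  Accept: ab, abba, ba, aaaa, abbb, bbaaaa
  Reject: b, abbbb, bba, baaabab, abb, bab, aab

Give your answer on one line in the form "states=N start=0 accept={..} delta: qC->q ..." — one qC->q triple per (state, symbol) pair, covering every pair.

states=2 start=0 accept={0} delta: 0a->1 0b->1 1a->0 1b->0

State merging on the prefix tree: take the shortest (then alphabetical) example prefix whose next move is undefined and point that move at state 0, else 1, else 2, ...; a target is out if some Accept/Reject pair would then sit in one state with the same input left (inseparable). If every existing state is out, open a new one.
a: 0a undefined. 0a->0: no, ab/b meet in 0 with "b" left. Open state 1: 0a->1.
b: 0b undefined. 0b->0: no, ab/bab meet in 1 with "b" left. 0b->1: ok.
aa: 1a undefined. 1a->0: ok.
ab: 1b undefined. 1b->0: ok.
All examples now run through 2 states with every (state, symbol) defined. Accept strings end in {0}, Reject strings end in {1}; accept={0}.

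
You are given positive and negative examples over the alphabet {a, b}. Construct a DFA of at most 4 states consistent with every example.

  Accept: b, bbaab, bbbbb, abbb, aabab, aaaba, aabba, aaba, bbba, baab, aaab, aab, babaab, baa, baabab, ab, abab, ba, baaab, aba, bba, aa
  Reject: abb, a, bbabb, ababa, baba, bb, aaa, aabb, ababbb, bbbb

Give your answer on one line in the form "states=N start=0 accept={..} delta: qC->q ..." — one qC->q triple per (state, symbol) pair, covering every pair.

Grow the machine one transition at a time. Run the examples from 0; the earliest place one falls off (shortest prefix, ties alphabetical) gets sent to the lowest-numbered state that keeps every Accept/Reject pair distinguishable — a pair clashes when both reach the same state with identical unread suffix — and to a fresh state only if none does.
a: 0a undefined. 0a->0: no, aa/a meet in 0. Open state 1: 0a->1.
b: 0b undefined. 0b->0: no, b/bb meet in 0. 0b->1: no, b/a meet in 1. Open state 2: 0b->2.
aa: 1a undefined. 1a->0: ok.
ab: 1b undefined. 1b->0: no, b/abb meet in 2. 1b->1: no, abbb/abb meet in 1. 1b->2: ok.
ba: 2a undefined. 2a->0: no, abbb/ababbb meet in 2 with "bb" left. 2a->1: no, abbb/ababbb meet in 2 with "bb" left. 2a->2: no, aabab/abb meet in 2 with "b" left. Open state 3: 2a->3.
bb: 2b undefined. 2b->0: no, aabba/a meet in 1. 2b->1: ok.
baa: 3a undefined. 3a->0: ok.
bab: 3b undefined. 3b->0: ok.
All examples now run through 4 states with every (state, symbol) defined. Accept strings end in {0,2,3}, Reject strings end in {1}; accept={0,2,3}.

states=4 start=0 accept={0,2,3} delta: 0a->1 0b->2 1a->0 1b->2 2a->3 2b->1 3a->0 3b->0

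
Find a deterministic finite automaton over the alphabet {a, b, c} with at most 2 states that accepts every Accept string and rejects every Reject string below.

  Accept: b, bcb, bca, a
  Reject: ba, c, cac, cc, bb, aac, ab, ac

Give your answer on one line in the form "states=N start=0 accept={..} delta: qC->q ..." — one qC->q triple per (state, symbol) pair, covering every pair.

Fold the examples into a partial DFA from state 0: repeatedly fix the first undefined (state, symbol) met by the shortest-then-alphabetical prefix, trying targets in increasing order and rejecting any under which an Accept and a Reject string meet in one state with the same remainder; add a state when all current targets are rejected. Accepting states are where Accept strings end.
a: 0a undefined. 0a->0: no, b/ab meet in 0 with "b" left. Open state 1: 0a->1.
b: 0b undefined. 0b->0: no, b/bb meet in 0. 0b->1: ok.
c: 0c undefined. 0c->0: ok.
aa: 1a undefined. 1a->0: ok.
ab: 1b undefined. 1b->0: ok.
ac: 1c undefined. 1c->0: ok.
All examples now run through 2 states with every (state, symbol) defined. Accept strings end in {1}, Reject strings end in {0}; accept={1}.

states=2 start=0 accept={1} delta: 0a->1 0b->1 0c->0 1a->0 1b->0 1c->0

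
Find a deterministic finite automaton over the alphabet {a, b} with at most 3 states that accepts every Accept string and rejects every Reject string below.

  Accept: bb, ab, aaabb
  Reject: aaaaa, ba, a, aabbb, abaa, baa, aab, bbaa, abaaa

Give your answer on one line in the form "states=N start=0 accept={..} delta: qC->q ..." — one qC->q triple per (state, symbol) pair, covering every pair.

Grow the machine one transition at a time. Run the examples from 0; the earliest place one falls off (shortest prefix, ties alphabetical) gets sent to the lowest-numbered state that keeps every Accept/Reject pair distinguishable — a pair clashes when both reach the same state with identical unread suffix — and to a fresh state only if none does.
a: 0a undefined. 0a->0: no, ab/aab meet in 0 with "b" left. Open state 1: 0a->1.
b: 0b undefined. 0b->0: ok.
aa: 1a undefined. 1a->0: no, bb/aabbb meet in 0. 1a->1: no, ab/aab meet in 1 with "b" left. Open state 2: 1a->2.
ab: 1b undefined. 1b->0: ok.
aaa: 2a undefined. 2a->0: no, bb/abaaa meet in 0. 2a->1: ok.
aab: 2b undefined. 2b->0: no, bb/aabbb meet in 0. 2b->1: no, bb/aabbb meet in 0. 2b->2: ok.
All examples now run through 3 states with every (state, symbol) defined. Accept strings end in {0}, Reject strings end in {1,2}; accept={0}.

states=3 start=0 accept={0} delta: 0a->1 0b->0 1a->2 1b->0 2a->1 2b->2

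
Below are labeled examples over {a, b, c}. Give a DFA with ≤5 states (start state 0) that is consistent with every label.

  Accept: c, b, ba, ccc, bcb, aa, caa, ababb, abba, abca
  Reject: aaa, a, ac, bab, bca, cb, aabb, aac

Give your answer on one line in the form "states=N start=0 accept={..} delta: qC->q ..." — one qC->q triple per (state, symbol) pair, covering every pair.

states=4 start=0 accept={2,3} delta: 0a->1 0b->2 0c->2 1a->3 1b->0 1c->0 2a->2 2b->0 2c->0 3a->0 3b->1 3c->0

State merging on the prefix tree: take the shortest (then alphabetical) example prefix whose next move is undefined and point that move at state 0, else 1, else 2, ...; a target is out if some Accept/Reject pair would then sit in one state with the same input left (inseparable). If every existing state is out, open a new one.
a: 0a undefined. 0a->0: no, c/ac meet in 0 with "c" left. Open state 1: 0a->1.
b: 0b undefined. 0b->0: no, ba/a meet in 1. 0b->1: no, b/a meet in 1. Open state 2: 0b->2.
c: 0c undefined. 0c->0: no, b/cb meet in 2. 0c->1: no, c/a meet in 1. 0c->2: ok.
aa: 1a undefined. 1a->0: no, c/aac meet in 2. 1a->1: no, aa/aaa meet in 1. 1a->2: no, ba/aaa meet in 2 with "a" left. Open state 3: 1a->3.
ab: 1b undefined. 1b->0: ok.
ac: 1c undefined. 1c->0: ok.
ba: 2a undefined. 2a->0: no, c/bab meet in 2. 2a->1: no, ba/a meet in 1. 2a->2: ok.
bc: 2c undefined. 2c->0: ok.
cb: 2b undefined. 2b->0: ok.
aaa: 3a undefined. 3a->0: ok.
aab: 3b undefined. 3b->0: no, c/aabb meet in 2. 3b->1: ok.
aac: 3c undefined. 3c->0: ok.
All examples now run through 4 states with every (state, symbol) defined. Accept strings end in {2,3}, Reject strings end in {0,1}; accept={2,3}.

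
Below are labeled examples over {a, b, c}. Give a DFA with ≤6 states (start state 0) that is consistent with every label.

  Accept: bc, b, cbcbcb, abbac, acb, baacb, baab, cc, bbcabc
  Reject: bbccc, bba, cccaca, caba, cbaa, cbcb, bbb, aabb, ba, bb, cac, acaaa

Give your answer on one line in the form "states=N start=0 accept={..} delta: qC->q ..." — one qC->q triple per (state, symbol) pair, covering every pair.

State merging on the prefix tree: take the shortest (then alphabetical) example prefix whose next move is undefined and point that move at state 0, else 1, else 2, ...; a target is out if some Accept/Reject pair would then sit in one state with the same input left (inseparable). If every existing state is out, open a new one.
a: 0a undefined. 0a->0: ok.
b: 0b undefined. 0b->0: no, b/bba meet in 0. Open state 1: 0b->1.
c: 0c undefined. 0c->0: no, cc/cccaca meet in 0. 0c->1: no, acb/aabb meet in 1 with "b" left. Open state 2: 0c->2.
ba: 1a undefined. 1a->0: ok.
bb: 1b undefined. 1b->0: no, b/bbb meet in 1. 1b->1: no, b/bbb meet in 1. 1b->2: no, abbac/cac meet in 2 with "ac" left. Open state 3: 1b->3.
bc: 1c undefined. 1c->0: no, bc/ba meet in 0. 1c->1: ok.
ca: 2a undefined. 2a->0: ok.
cb: 2b undefined. 2b->0: no, cbcbcb/caba meet in 0. 2b->1: ok.
cc: 2c undefined. 2c->0: no, cc/cccaca meet in 0. 2c->1: ok.
bba: 3a undefined. 3a->0: no, abbac/cac meet in 2. 3a->1: no, bc/bba meet in 1. 3a->2: ok.
bbb: 3b undefined. 3b->0: ok.
bbc: 3c undefined. 3c->0: no, bc/bbccc meet in 1. 3c->1: no, bc/bbccc meet in 1. 3c->2: no, bc/bbccc meet in 1. 3c->3: no, cbcbcb/cccaca meet in 0. Open state 4: 3c->4.
bbca: 4a undefined. 4a->0: ok.
bbcc: 4c undefined. 4c->0: ok.
cbcbcb: 4b undefined. 4b->0: no, cbcbcb/cccaca meet in 0. 4b->1: ok.
All examples now run through 5 states with every (state, symbol) defined. Accept strings end in {1}, Reject strings end in {0,2,3}; accept={1}.

states=5 start=0 accept={1} delta: 0a->0 0b->1 0c->2 1a->0 1b->3 1c->1 2a->0 2b->1 2c->1 3a->2 3b->0 3c->4 4a->0 4b->1 4c->0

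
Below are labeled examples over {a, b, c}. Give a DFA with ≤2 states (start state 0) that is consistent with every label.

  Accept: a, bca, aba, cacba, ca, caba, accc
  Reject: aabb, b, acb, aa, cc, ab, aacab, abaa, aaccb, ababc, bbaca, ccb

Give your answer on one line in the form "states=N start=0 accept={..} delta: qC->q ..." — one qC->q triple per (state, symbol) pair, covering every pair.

State merging on the prefix tree: take the shortest (then alphabetical) example prefix whose next move is undefined and point that move at state 0, else 1, else 2, ...; a target is out if some Accept/Reject pair would then sit in one state with the same input left (inseparable). If every existing state is out, open a new one.
a: 0a undefined. 0a->0: no, a/aa meet in 0. Open state 1: 0a->1.
b: 0b undefined. 0b->0: ok.
c: 0c undefined. 0c->0: ok.
aa: 1a undefined. 1a->0: ok.
ab: 1b undefined. 1b->0: ok.
ac: 1c undefined. 1c->0: no, a/bbaca meet in 1. 1c->1: ok.
All examples now run through 2 states with every (state, symbol) defined. Accept strings end in {1}, Reject strings end in {0}; accept={1}.

states=2 start=0 accept={1} delta: 0a->1 0b->0 0c->0 1a->0 1b->0 1c->1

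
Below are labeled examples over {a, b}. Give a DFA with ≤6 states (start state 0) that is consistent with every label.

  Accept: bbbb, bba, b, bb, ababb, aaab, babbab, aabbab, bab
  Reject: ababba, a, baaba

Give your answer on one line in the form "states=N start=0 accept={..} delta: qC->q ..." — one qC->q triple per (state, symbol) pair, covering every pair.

State merging on the prefix tree: take the shortest (then alphabetical) example prefix whose next move is undefined and point that move at state 0, else 1, else 2, ...; a target is out if some Accept/Reject pair would then sit in one state with the same input left (inseparable). If every existing state is out, open a new one.
a: 0a undefined. 0a->0: ok.
b: 0b undefined. 0b->0: no, bbbb/ababba meet in 0. Open state 1: 0b->1.
ba: 1a undefined. 1a->0: no, bba/ababba meet in 1 with "ba" left. 1a->1: no, bba/baaba meet in 1 with "ba" left. Open state 2: 1a->2.
bb: 1b undefined. 1b->0: no, bbbb/a meet in 0. 1b->1: ok.
baa: 2a undefined. 2a->0: no, bba/baaba meet in 2. 2a->1: no, bba/baaba meet in 2. 2a->2: ok.
bab: 2b undefined. 2b->0: no, bba/ababba meet in 2. 2b->1: no, bba/ababba meet in 2. 2b->2: no, bba/ababba meet in 2. Open state 3: 2b->3.
babb: 3b undefined. 3b->0: no, ababb/ababba meet in 0. 3b->1: no, bba/ababba meet in 2. 3b->2: no, bba/ababba meet in 2. 3b->3: ok.
baaba: 3a undefined. 3a->0: ok.
All examples now run through 4 states with every (state, symbol) defined. Accept strings end in {1,2,3}, Reject strings end in {0}; accept={1,2,3}.

states=4 start=0 accept={1,2,3} delta: 0a->0 0b->1 1a->2 1b->1 2a->2 2b->3 3a->0 3b->3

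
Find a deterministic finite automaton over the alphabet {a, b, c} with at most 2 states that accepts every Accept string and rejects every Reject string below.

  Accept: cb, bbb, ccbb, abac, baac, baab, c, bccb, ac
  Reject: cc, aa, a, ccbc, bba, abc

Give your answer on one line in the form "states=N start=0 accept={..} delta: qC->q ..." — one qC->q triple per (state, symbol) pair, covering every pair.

states=2 start=0 accept={1} delta: 0a->0 0b->1 0c->1 1a->0 1b->1 1c->0

State merging on the prefix tree: take the shortest (then alphabetical) example prefix whose next move is undefined and point that move at state 0, else 1, else 2, ...; a target is out if some Accept/Reject pair would then sit in one state with the same input left (inseparable). If every existing state is out, open a new one.
a: 0a undefined. 0a->0: ok.
b: 0b undefined. 0b->0: no, bbb/aa meet in 0. Open state 1: 0b->1.
c: 0c undefined. 0c->0: no, c/cc meet in 0. 0c->1: ok.
ba: 1a undefined. 1a->0: ok.
bb: 1b undefined. 1b->0: no, cb/aa meet in 0. 1b->1: ok.
bc: 1c undefined. 1c->0: ok.
All examples now run through 2 states with every (state, symbol) defined. Accept strings end in {1}, Reject strings end in {0}; accept={1}.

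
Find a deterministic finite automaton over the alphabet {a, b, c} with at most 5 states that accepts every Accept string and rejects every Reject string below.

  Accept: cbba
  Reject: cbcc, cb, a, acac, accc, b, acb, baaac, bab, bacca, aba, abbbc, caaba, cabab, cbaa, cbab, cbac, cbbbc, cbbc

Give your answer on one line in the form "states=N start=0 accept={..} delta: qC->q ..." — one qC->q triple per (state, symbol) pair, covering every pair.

Grow the machine one transition at a time. Run the examples from 0; the earliest place one falls off (shortest prefix, ties alphabetical) gets sent to the lowest-numbered state that keeps every Accept/Reject pair distinguishable — a pair clashes when both reach the same state with identical unread suffix — and to a fresh state only if none does.
a: 0a undefined. 0a->0: ok.
b: 0b undefined. 0b->0: ok.
c: 0c undefined. 0c->0: no, cbba/cbcc meet in 0. Open state 1: 0c->1.
ca: 1a undefined. 1a->0: ok.
cb: 1b undefined. 1b->0: no, cbba/cb meet in 0. 1b->1: no, cbba/a meet in 0. Open state 2: 1b->2.
acc: 1c undefined. 1c->0: ok.
cba: 2a undefined. 2a->0: ok.
cbb: 2b undefined. 2b->0: no, cbba/a meet in 0. 2b->1: no, cbba/a meet in 0. 2b->2: no, cbba/a meet in 0. Open state 3: 2b->3.
cbc: 2c undefined. 2c->0: ok.
cbba: 3a undefined. 3a->0: no, cbba/a meet in 0. 3a->1: no, cbba/cbcc meet in 1. 3a->2: no, cbba/cb meet in 2. 3a->3: ok.
cbbb: 3b undefined. 3b->0: ok.
cbbc: 3c undefined. 3c->0: ok.
All examples now run through 4 states with every (state, symbol) defined. Accept strings end in {3}, Reject strings end in {0,1,2}; accept={3}.

states=4 start=0 accept={3} delta: 0a->0 0b->0 0c->1 1a->0 1b->2 1c->0 2a->0 2b->3 2c->0 3a->3 3b->0 3c->0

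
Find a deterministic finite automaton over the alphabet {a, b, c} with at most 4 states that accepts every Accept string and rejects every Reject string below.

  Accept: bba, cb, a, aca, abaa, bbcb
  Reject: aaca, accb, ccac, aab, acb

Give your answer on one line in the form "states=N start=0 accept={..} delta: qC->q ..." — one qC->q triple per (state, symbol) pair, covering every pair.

State merging on the prefix tree: take the shortest (then alphabetical) example prefix whose next move is undefined and point that move at state 0, else 1, else 2, ...; a target is out if some Accept/Reject pair would then sit in one state with the same input left (inseparable). If every existing state is out, open a new one.
a: 0a undefined. 0a->0: no, cb/acb meet in 0 with "cb" left. Open state 1: 0a->1.
b: 0b undefined. 0b->0: ok.
c: 0c undefined. 0c->0: ok.
aa: 1a undefined. 1a->0: no, bba/aaca meet in 1. 1a->1: no, aca/aaca meet in 1 with "ca" left. Open state 2: 1a->2.
ab: 1b undefined. 1b->0: ok.
ac: 1c undefined. 1c->0: no, cb/accb meet in 0. 1c->1: no, bba/ccac meet in 1. 1c->2: no, abaa/ccac meet in 2. Open state 3: 1c->3.
aab: 2b undefined. 2b->0: no, cb/aab meet in 0. 2b->1: no, bba/aab meet in 1. 2b->2: no, abaa/aab meet in 2. 2b->3: ok.
aac: 2c undefined. 2c->0: no, bba/aaca meet in 1. 2c->1: no, abaa/aaca meet in 2. 2c->2: ok.
aca: 3a undefined. 3a->0: ok.
acb: 3b undefined. 3b->0: no, cb/acb meet in 0. 3b->1: no, bba/acb meet in 1. 3b->2: no, abaa/acb meet in 2. 3b->3: ok.
acc: 3c undefined. 3c->0: no, cb/accb meet in 0. 3c->1: no, cb/accb meet in 0. 3c->2: ok.
aaca: 2a undefined. 2a->0: no, cb/aaca meet in 0. 2a->1: no, bba/aaca meet in 1. 2a->2: no, abaa/aaca meet in 2. 2a->3: ok.
All examples now run through 4 states with every (state, symbol) defined. Accept strings end in {0,1,2}, Reject strings end in {3}; accept={0,1,2}.

states=4 start=0 accept={0,1,2} delta: 0a->1 0b->0 0c->0 1a->2 1b->0 1c->3 2a->3 2b->3 2c->2 3a->0 3b->3 3c->2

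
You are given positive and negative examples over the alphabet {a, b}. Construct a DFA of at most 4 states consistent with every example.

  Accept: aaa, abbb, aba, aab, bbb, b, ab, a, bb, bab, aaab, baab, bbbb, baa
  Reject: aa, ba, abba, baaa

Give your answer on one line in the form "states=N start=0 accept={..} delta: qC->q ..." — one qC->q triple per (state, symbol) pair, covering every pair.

Fold the examples into a partial DFA from state 0: repeatedly fix the first undefined (state, symbol) met by the shortest-then-alphabetical prefix, trying targets in increasing order and rejecting any under which an Accept and a Reject string meet in one state with the same remainder; add a state when all current targets are rejected. Accepting states are where Accept strings end.
a: 0a undefined. 0a->0: no, aaa/aa meet in 0. Open state 1: 0a->1.
b: 0b undefined. 0b->0: no, aaa/baaa meet in 1 with "aa" left. 0b->1: ok.
aa: 1a undefined. 1a->0: ok.
ab: 1b undefined. 1b->0: no, abbb/aa meet in 0. 1b->1: no, aba/aa meet in 0. Open state 2: 1b->2.
aba: 2a undefined. 2a->0: no, aba/aa meet in 0. 2a->1: ok.
abb: 2b undefined. 2b->0: no, aaa/abba meet in 1. 2b->1: ok.
All examples now run through 3 states with every (state, symbol) defined. Accept strings end in {1,2}, Reject strings end in {0}; accept={1,2}.

states=3 start=0 accept={1,2} delta: 0a->1 0b->1 1a->0 1b->2 2a->1 2b->1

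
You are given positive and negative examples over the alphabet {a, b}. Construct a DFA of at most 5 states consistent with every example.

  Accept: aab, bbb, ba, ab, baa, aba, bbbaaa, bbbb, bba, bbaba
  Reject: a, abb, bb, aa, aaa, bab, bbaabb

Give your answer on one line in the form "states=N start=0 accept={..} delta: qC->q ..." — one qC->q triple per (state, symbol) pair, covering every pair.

states=4 start=0 accept={1,3} delta: 0a->0 0b->1 1a->1 1b->2 2a->3 2b->3 3a->3 3b->1

State merging on the prefix tree: take the shortest (then alphabetical) example prefix whose next move is undefined and point that move at state 0, else 1, else 2, ...; a target is out if some Accept/Reject pair would then sit in one state with the same input left (inseparable). If every existing state is out, open a new one.
a: 0a undefined. 0a->0: ok.
b: 0b undefined. 0b->0: no, aab/a meet in 0. Open state 1: 0b->1.
ba: 1a undefined. 1a->0: no, aab/bab meet in 1. 1a->1: ok.
bb: 1b undefined. 1b->0: no, bbbb/a meet in 0. 1b->1: no, aab/abb meet in 1. Open state 2: 1b->2.
bba: 2a undefined. 2a->0: no, bba/a meet in 0. 2a->1: no, bbb/bbaabb meet in 2 with "b" left. 2a->2: no, bbbb/bbaabb meet in 2 with "bb" left. Open state 3: 2a->3.
bbb: 2b undefined. 2b->0: no, bbb/a meet in 0. 2b->1: no, bbbb/abb meet in 2. 2b->2: no, bbb/abb meet in 2. 2b->3: ok.
bbaa: 3a undefined. 3a->0: no, bbbaaa/a meet in 0. 3a->1: no, bbb/bbaabb meet in 3. 3a->2: no, bbbaaa/abb meet in 2. 3a->3: ok.
bbab: 3b undefined. 3b->0: no, aab/bbaabb meet in 1. 3b->1: ok.
All examples now run through 4 states with every (state, symbol) defined. Accept strings end in {1,3}, Reject strings end in {0,2}; accept={1,3}.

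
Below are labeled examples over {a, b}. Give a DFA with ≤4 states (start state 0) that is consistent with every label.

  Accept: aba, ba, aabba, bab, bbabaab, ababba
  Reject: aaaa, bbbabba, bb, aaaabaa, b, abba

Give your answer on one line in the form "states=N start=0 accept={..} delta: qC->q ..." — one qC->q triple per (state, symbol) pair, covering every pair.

State merging on the prefix tree: take the shortest (then alphabetical) example prefix whose next move is undefined and point that move at state 0, else 1, else 2, ...; a target is out if some Accept/Reject pair would then sit in one state with the same input left (inseparable). If every existing state is out, open a new one.
a: 0a undefined. 0a->0: no, aabba/abba meet in 0 with "bba" left. Open state 1: 0a->1.
b: 0b undefined. 0b->0: ok.
aa: 1a undefined. 1a->0: ok.
ab: 1b undefined. 1b->0: no, aba/bbbabba meet in 1. 1b->1: no, aba/aaaa meet in 0. Open state 2: 1b->2.
aba: 2a undefined. 2a->0: no, aba/aaaa meet in 0. 2a->1: no, bbabaab/aaaa meet in 0. 2a->2: ok.
abb: 2b undefined. 2b->0: no, ba/bbbabba meet in 1. 2b->1: ok.
All examples now run through 3 states with every (state, symbol) defined. Accept strings end in {1,2}, Reject strings end in {0}; accept={1,2}.

states=3 start=0 accept={1,2} delta: 0a->1 0b->0 1a->0 1b->2 2a->2 2b->1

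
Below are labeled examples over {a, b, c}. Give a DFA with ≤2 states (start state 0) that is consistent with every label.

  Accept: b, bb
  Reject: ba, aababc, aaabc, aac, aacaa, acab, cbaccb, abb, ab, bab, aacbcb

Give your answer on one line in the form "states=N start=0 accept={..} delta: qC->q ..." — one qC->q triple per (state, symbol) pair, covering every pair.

State merging on the prefix tree: take the shortest (then alphabetical) example prefix whose next move is undefined and point that move at state 0, else 1, else 2, ...; a target is out if some Accept/Reject pair would then sit in one state with the same input left (inseparable). If every existing state is out, open a new one.
a: 0a undefined. 0a->0: no, b/ab meet in 0 with "b" left. Open state 1: 0a->1.
b: 0b undefined. 0b->0: ok.
c: 0c undefined. 0c->0: ok.
aa: 1a undefined. 1a->0: no, b/aac meet in 0. 1a->1: ok.
ab: 1b undefined. 1b->0: no, b/aababc meet in 0. 1b->1: ok.
ac: 1c undefined. 1c->0: no, b/aababc meet in 0. 1c->1: ok.
All examples now run through 2 states with every (state, symbol) defined. Accept strings end in {0}, Reject strings end in {1}; accept={0}.

states=2 start=0 accept={0} delta: 0a->1 0b->0 0c->0 1a->1 1b->1 1c->1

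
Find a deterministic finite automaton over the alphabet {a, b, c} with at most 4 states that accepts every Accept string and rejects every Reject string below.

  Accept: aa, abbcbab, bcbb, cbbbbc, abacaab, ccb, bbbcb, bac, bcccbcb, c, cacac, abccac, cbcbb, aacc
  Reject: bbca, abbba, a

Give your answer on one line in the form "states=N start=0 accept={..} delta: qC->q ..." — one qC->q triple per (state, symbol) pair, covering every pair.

Grow the machine one transition at a time. Run the examples from 0; the earliest place one falls off (shortest prefix, ties alphabetical) gets sent to the lowest-numbered state that keeps every Accept/Reject pair distinguishable — a pair clashes when both reach the same state with identical unread suffix — and to a fresh state only if none does.
a: 0a undefined. 0a->0: no, aa/a meet in 0. Open state 1: 0a->1.
b: 0b undefined. 0b->0: ok.
c: 0c undefined. 0c->0: ok.
aa: 1a undefined. 1a->0: ok.
ab: 1b undefined. 1b->0: ok.
bac: 1c undefined. 1c->0: ok.
All examples now run through 2 states with every (state, symbol) defined. Accept strings end in {0}, Reject strings end in {1}; accept={0}.

states=2 start=0 accept={0} delta: 0a->1 0b->0 0c->0 1a->0 1b->0 1c->0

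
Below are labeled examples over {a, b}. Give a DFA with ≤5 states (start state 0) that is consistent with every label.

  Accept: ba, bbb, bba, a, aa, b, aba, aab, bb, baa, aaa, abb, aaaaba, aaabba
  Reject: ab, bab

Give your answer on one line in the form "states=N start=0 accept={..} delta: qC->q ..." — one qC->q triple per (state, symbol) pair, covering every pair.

states=3 start=0 accept={0,1} delta: 0a->1 0b->0 1a->0 1b->2 2a->0 2b->0

Fold the examples into a partial DFA from state 0: repeatedly fix the first undefined (state, symbol) met by the shortest-then-alphabetical prefix, trying targets in increasing order and rejecting any under which an Accept and a Reject string meet in one state with the same remainder; add a state when all current targets are rejected. Accepting states are where Accept strings end.
a: 0a undefined. 0a->0: no, b/ab meet in 0 with "b" left. Open state 1: 0a->1.
b: 0b undefined. 0b->0: ok.
aa: 1a undefined. 1a->0: ok.
ab: 1b undefined. 1b->0: no, bbb/ab meet in 0. 1b->1: no, ba/ab meet in 1. Open state 2: 1b->2.
aba: 2a undefined. 2a->0: ok.
abb: 2b undefined. 2b->0: ok.
All examples now run through 3 states with every (state, symbol) defined. Accept strings end in {0,1}, Reject strings end in {2}; accept={0,1}.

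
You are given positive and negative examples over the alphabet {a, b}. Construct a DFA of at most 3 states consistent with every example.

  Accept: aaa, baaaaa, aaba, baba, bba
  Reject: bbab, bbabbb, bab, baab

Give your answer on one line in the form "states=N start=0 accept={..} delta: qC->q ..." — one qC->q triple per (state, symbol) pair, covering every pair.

Fold the examples into a partial DFA from state 0: repeatedly fix the first undefined (state, symbol) met by the shortest-then-alphabetical prefix, trying targets in increasing order and rejecting any under which an Accept and a Reject string meet in one state with the same remainder; add a state when all current targets are rejected. Accepting states are where Accept strings end.
a: 0a undefined. 0a->0: ok.
b: 0b undefined. 0b->0: no, aaa/bbab meet in 0. Open state 1: 0b->1.
ba: 1a undefined. 1a->0: ok.
bb: 1b undefined. 1b->0: ok.
All examples now run through 2 states with every (state, symbol) defined. Accept strings end in {0}, Reject strings end in {1}; accept={0}.

states=2 start=0 accept={0} delta: 0a->0 0b->1 1a->0 1b->0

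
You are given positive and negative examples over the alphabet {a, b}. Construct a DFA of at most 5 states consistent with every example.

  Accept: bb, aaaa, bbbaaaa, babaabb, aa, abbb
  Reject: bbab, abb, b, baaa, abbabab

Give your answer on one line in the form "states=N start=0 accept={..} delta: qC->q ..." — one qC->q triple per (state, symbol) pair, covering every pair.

states=5 start=0 accept={0,1,3} delta: 0a->1 0b->2 1a->0 1b->0 2a->2 2b->3 3a->3 3b->4 4a->0 4b->0

Fold the examples into a partial DFA from state 0: repeatedly fix the first undefined (state, symbol) met by the shortest-then-alphabetical prefix, trying targets in increasing order and rejecting any under which an Accept and a Reject string meet in one state with the same remainder; add a state when all current targets are rejected. Accepting states are where Accept strings end.
a: 0a undefined. 0a->0: no, bb/abb meet in 0 with "bb" left. Open state 1: 0a->1.
b: 0b undefined. 0b->0: no, bb/b meet in 0. 0b->1: no, aaaa/baaa meet in 1 with "aaa" left. Open state 2: 0b->2.
aa: 1a undefined. 1a->0: ok.
ab: 1b undefined. 1b->0: ok.
ba: 2a undefined. 2a->0: no, aaaa/baaa meet in 0. 2a->1: no, aaaa/abbabab meet in 0. 2a->2: ok.
bb: 2b undefined. 2b->0: no, bb/bbab meet in 0. 2b->1: no, babaabb/bbab meet in 2. 2b->2: no, bb/bbab meet in 2. Open state 3: 2b->3.
bba: 3a undefined. 3a->0: no, babaabb/bbab meet in 2. 3a->1: no, aaaa/bbab meet in 0. 3a->2: no, bb/bbab meet in 3. 3a->3: ok.
bbb: 3b undefined. 3b->0: no, aaaa/bbab meet in 0. 3b->1: no, bbbaaaa/bbab meet in 1. 3b->2: no, bbbaaaa/bbab meet in 2. 3b->3: no, bb/bbab meet in 3. Open state 4: 3b->4.
bbba: 4a undefined. 4a->0: ok.
babaabb: 4b undefined. 4b->0: ok.
All examples now run through 5 states with every (state, symbol) defined. Accept strings end in {0,1,3}, Reject strings end in {2,4}; accept={0,1,3}.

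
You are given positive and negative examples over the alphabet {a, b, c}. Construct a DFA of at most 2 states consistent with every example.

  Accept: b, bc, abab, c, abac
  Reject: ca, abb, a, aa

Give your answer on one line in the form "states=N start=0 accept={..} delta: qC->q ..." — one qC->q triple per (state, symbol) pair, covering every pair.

states=2 start=0 accept={1} delta: 0a->0 0b->1 0c->1 1a->0 1b->0 1c->1

State merging on the prefix tree: take the shortest (then alphabetical) example prefix whose next move is undefined and point that move at state 0, else 1, else 2, ...; a target is out if some Accept/Reject pair would then sit in one state with the same input left (inseparable). If every existing state is out, open a new one.
a: 0a undefined. 0a->0: ok.
b: 0b undefined. 0b->0: no, b/abb meet in 0. Open state 1: 0b->1.
c: 0c undefined. 0c->0: no, c/ca meet in 0. 0c->1: ok.
bc: 1c undefined. 1c->0: no, bc/a meet in 0. 1c->1: ok.
ca: 1a undefined. 1a->0: ok.
abb: 1b undefined. 1b->0: ok.
All examples now run through 2 states with every (state, symbol) defined. Accept strings end in {1}, Reject strings end in {0}; accept={1}.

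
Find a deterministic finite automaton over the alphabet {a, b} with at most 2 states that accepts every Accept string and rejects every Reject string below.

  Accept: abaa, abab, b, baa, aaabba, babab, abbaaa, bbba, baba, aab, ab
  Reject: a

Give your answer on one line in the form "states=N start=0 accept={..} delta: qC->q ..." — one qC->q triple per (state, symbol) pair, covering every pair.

Grow the machine one transition at a time. Run the examples from 0; the earliest place one falls off (shortest prefix, ties alphabetical) gets sent to the lowest-numbered state that keeps every Accept/Reject pair distinguishable — a pair clashes when both reach the same state with identical unread suffix — and to a fresh state only if none does.
a: 0a undefined. 0a->0: ok.
b: 0b undefined. 0b->0: no, abaa/a meet in 0. Open state 1: 0b->1.
ba: 1a undefined. 1a->0: no, abaa/a meet in 0. 1a->1: ok.
bb: 1b undefined. 1b->0: no, abab/a meet in 0. 1b->1: ok.
All examples now run through 2 states with every (state, symbol) defined. Accept strings end in {1}, Reject strings end in {0}; accept={1}.

states=2 start=0 accept={1} delta: 0a->0 0b->1 1a->1 1b->1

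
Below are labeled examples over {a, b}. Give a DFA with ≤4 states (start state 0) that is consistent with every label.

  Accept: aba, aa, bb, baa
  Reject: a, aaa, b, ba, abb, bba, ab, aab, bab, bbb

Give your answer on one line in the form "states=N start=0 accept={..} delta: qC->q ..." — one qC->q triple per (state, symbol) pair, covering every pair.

Fold the examples into a partial DFA from state 0: repeatedly fix the first undefined (state, symbol) met by the shortest-then-alphabetical prefix, trying targets in increasing order and rejecting any under which an Accept and a Reject string meet in one state with the same remainder; add a state when all current targets are rejected. Accepting states are where Accept strings end.
a: 0a undefined. 0a->0: no, aba/ba meet in 0 with "ba" left. Open state 1: 0a->1.
b: 0b undefined. 0b->0: no, bb/b meet in 0. 0b->1: no, aba/bba meet in 1 with "ba" left. Open state 2: 0b->2.
aa: 1a undefined. 1a->0: ok.
ab: 1b undefined. 1b->0: no, aba/a meet in 1. 1b->1: ok.
ba: 2a undefined. 2a->0: no, aba/ba meet in 0. 2a->1: ok.
bb: 2b undefined. 2b->0: ok.
All examples now run through 3 states with every (state, symbol) defined. Accept strings end in {0}, Reject strings end in {1,2}; accept={0}.

states=3 start=0 accept={0} delta: 0a->1 0b->2 1a->0 1b->1 2a->1 2b->0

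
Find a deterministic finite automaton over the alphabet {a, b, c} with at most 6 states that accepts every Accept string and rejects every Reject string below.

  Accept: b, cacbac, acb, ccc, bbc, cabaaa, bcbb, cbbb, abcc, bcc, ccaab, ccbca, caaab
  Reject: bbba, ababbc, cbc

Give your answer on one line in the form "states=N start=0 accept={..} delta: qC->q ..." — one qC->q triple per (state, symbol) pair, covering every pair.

Grow the machine one transition at a time. Run the examples from 0; the earliest place one falls off (shortest prefix, ties alphabetical) gets sent to the lowest-numbered state that keeps every Accept/Reject pair distinguishable — a pair clashes when both reach the same state with identical unread suffix — and to a fresh state only if none does.
a: 0a undefined. 0a->0: ok.
b: 0b undefined. 0b->0: no, b/bbba meet in 0. Open state 1: 0b->1.
c: 0c undefined. 0c->0: ok.
bb: 1b undefined. 1b->0: ok.
bc: 1c undefined. 1c->0: no, ccc/cbc meet in 0. 1c->1: no, b/cbc meet in 1. Open state 2: 1c->2.
aba: 1a undefined. 1a->0: no, cacbac/bbba meet in 0. 1a->1: no, b/bbba meet in 1. 1a->2: ok.
bcb: 2b undefined. 2b->0: ok.
bcc: 2c undefined. 2c->0: ok.
cabaa: 2a undefined. 2a->0: ok.
All examples now run through 3 states with every (state, symbol) defined. Accept strings end in {0,1}, Reject strings end in {2}; accept={0,1}.

states=3 start=0 accept={0,1} delta: 0a->0 0b->1 0c->0 1a->2 1b->0 1c->2 2a->0 2b->0 2c->0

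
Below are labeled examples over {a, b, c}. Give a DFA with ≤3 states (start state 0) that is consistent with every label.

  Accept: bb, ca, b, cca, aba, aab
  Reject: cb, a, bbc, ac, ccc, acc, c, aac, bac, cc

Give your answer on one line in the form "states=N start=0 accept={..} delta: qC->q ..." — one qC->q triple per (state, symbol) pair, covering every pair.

Fold the examples into a partial DFA from state 0: repeatedly fix the first undefined (state, symbol) met by the shortest-then-alphabetical prefix, trying targets in increasing order and rejecting any under which an Accept and a Reject string meet in one state with the same remainder; add a state when all current targets are rejected. Accepting states are where Accept strings end.
a: 0a undefined. 0a->0: ok.
b: 0b undefined. 0b->0: no, bb/a meet in 0. Open state 1: 0b->1.
c: 0c undefined. 0c->0: no, ca/a meet in 0. 0c->1: no, bb/cb meet in 1 with "b" left. Open state 2: 0c->2.
ba: 1a undefined. 1a->0: no, aba/a meet in 0. 1a->1: ok.
bb: 1b undefined. 1b->0: no, bb/a meet in 0. 1b->1: ok.
ca: 2a undefined. 2a->0: no, ca/a meet in 0. 2a->1: ok.
cb: 2b undefined. 2b->0: ok.
cc: 2c undefined. 2c->0: no, cca/cb meet in 0. 2c->1: no, bb/acc meet in 1. 2c->2: ok.
bac: 1c undefined. 1c->0: ok.
All examples now run through 3 states with every (state, symbol) defined. Accept strings end in {1}, Reject strings end in {0,2}; accept={1}.

states=3 start=0 accept={1} delta: 0a->0 0b->1 0c->2 1a->1 1b->1 1c->0 2a->1 2b->0 2c->2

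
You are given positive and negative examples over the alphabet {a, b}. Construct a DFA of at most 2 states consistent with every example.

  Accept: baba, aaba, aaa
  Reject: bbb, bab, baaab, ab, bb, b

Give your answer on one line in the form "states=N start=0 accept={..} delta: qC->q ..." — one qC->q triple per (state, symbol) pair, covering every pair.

Fold the examples into a partial DFA from state 0: repeatedly fix the first undefined (state, symbol) met by the shortest-then-alphabetical prefix, trying targets in increasing order and rejecting any under which an Accept and a Reject string meet in one state with the same remainder; add a state when all current targets are rejected. Accepting states are where Accept strings end.
a: 0a undefined. 0a->0: ok.
b: 0b undefined. 0b->0: no, baba/bbb meet in 0. Open state 1: 0b->1.
ba: 1a undefined. 1a->0: ok.
bb: 1b undefined. 1b->0: no, baba/bb meet in 0. 1b->1: ok.
All examples now run through 2 states with every (state, symbol) defined. Accept strings end in {0}, Reject strings end in {1}; accept={0}.

states=2 start=0 accept={0} delta: 0a->0 0b->1 1a->0 1b->1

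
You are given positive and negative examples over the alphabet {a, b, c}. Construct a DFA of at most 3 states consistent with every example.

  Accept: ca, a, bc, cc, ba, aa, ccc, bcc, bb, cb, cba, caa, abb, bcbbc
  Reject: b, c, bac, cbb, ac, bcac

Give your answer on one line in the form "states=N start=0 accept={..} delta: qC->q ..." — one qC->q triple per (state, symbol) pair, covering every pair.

Grow the machine one transition at a time. Run the examples from 0; the earliest place one falls off (shortest prefix, ties alphabetical) gets sent to the lowest-numbered state that keeps every Accept/Reject pair distinguishable — a pair clashes when both reach the same state with identical unread suffix — and to a fresh state only if none does.
a: 0a undefined. 0a->0: ok.
b: 0b undefined. 0b->0: no, a/b meet in 0. Open state 1: 0b->1.
c: 0c undefined. 0c->0: no, ca/c meet in 0. 0c->1: ok.
ba: 1a undefined. 1a->0: ok.
bb: 1b undefined. 1b->0: ok.
bc: 1c undefined. 1c->0: no, ccc/b meet in 1. 1c->1: no, bc/b meet in 1. Open state 2: 1c->2.
bca: 2a undefined. 2a->0: ok.
bcb: 2b undefined. 2b->0: ok.
bcc: 2c undefined. 2c->0: ok.
All examples now run through 3 states with every (state, symbol) defined. Accept strings end in {0,2}, Reject strings end in {1}; accept={0,2}.

states=3 start=0 accept={0,2} delta: 0a->0 0b->1 0c->1 1a->0 1b->0 1c->2 2a->0 2b->0 2c->0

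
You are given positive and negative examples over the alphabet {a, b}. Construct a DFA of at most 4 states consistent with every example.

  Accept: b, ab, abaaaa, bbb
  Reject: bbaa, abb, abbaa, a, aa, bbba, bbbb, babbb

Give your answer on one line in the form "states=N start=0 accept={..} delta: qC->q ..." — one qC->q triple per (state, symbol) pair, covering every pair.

states=4 start=0 accept={1,3} delta: 0a->0 0b->1 1a->1 1b->2 2a->0 2b->3 3a->0 3b->0

Grow the machine one transition at a time. Run the examples from 0; the earliest place one falls off (shortest prefix, ties alphabetical) gets sent to the lowest-numbered state that keeps every Accept/Reject pair distinguishable — a pair clashes when both reach the same state with identical unread suffix — and to a fresh state only if none does.
a: 0a undefined. 0a->0: ok.
b: 0b undefined. 0b->0: no, b/bbaa meet in 0. Open state 1: 0b->1.
ba: 1a undefined. 1a->0: no, abaaaa/a meet in 0. 1a->1: ok.
bb: 1b undefined. 1b->0: no, b/bbba meet in 1. 1b->1: no, b/bbaa meet in 1. Open state 2: 1b->2.
bba: 2a undefined. 2a->0: ok.
bbb: 2b undefined. 2b->0: no, b/bbbb meet in 1. 2b->1: no, b/bbba meet in 1. 2b->2: no, bbb/abb meet in 2. Open state 3: 2b->3.
bbba: 3a undefined. 3a->0: ok.
bbbb: 3b undefined. 3b->0: ok.
All examples now run through 4 states with every (state, symbol) defined. Accept strings end in {1,3}, Reject strings end in {0,2}; accept={1,3}.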